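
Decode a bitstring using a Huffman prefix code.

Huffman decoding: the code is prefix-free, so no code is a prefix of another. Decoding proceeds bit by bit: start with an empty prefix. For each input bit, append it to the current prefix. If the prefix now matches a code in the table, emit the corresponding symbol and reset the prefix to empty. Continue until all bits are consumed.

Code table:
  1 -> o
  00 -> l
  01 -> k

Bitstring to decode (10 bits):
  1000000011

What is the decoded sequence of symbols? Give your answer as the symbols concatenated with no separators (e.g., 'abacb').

Answer: olllko

Derivation:
Bit 0: prefix='1' -> emit 'o', reset
Bit 1: prefix='0' (no match yet)
Bit 2: prefix='00' -> emit 'l', reset
Bit 3: prefix='0' (no match yet)
Bit 4: prefix='00' -> emit 'l', reset
Bit 5: prefix='0' (no match yet)
Bit 6: prefix='00' -> emit 'l', reset
Bit 7: prefix='0' (no match yet)
Bit 8: prefix='01' -> emit 'k', reset
Bit 9: prefix='1' -> emit 'o', reset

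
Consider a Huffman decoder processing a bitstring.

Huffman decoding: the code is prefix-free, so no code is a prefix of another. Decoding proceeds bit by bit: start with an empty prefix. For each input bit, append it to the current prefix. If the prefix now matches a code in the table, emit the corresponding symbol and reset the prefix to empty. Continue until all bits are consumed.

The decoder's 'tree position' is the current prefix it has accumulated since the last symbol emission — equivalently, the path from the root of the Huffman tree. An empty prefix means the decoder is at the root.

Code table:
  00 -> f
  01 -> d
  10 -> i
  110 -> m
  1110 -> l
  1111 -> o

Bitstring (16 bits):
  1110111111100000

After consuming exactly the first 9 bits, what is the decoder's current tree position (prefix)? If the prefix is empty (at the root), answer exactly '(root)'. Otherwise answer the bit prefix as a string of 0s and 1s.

Bit 0: prefix='1' (no match yet)
Bit 1: prefix='11' (no match yet)
Bit 2: prefix='111' (no match yet)
Bit 3: prefix='1110' -> emit 'l', reset
Bit 4: prefix='1' (no match yet)
Bit 5: prefix='11' (no match yet)
Bit 6: prefix='111' (no match yet)
Bit 7: prefix='1111' -> emit 'o', reset
Bit 8: prefix='1' (no match yet)

Answer: 1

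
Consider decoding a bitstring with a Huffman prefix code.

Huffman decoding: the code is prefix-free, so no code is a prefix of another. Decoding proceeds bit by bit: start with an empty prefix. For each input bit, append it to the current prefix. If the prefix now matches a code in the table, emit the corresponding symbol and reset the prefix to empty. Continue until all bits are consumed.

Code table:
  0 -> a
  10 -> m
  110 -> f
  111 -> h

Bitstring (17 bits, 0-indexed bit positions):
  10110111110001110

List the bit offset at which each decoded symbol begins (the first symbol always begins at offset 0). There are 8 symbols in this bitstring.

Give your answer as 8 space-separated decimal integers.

Answer: 0 2 5 8 11 12 13 16

Derivation:
Bit 0: prefix='1' (no match yet)
Bit 1: prefix='10' -> emit 'm', reset
Bit 2: prefix='1' (no match yet)
Bit 3: prefix='11' (no match yet)
Bit 4: prefix='110' -> emit 'f', reset
Bit 5: prefix='1' (no match yet)
Bit 6: prefix='11' (no match yet)
Bit 7: prefix='111' -> emit 'h', reset
Bit 8: prefix='1' (no match yet)
Bit 9: prefix='11' (no match yet)
Bit 10: prefix='110' -> emit 'f', reset
Bit 11: prefix='0' -> emit 'a', reset
Bit 12: prefix='0' -> emit 'a', reset
Bit 13: prefix='1' (no match yet)
Bit 14: prefix='11' (no match yet)
Bit 15: prefix='111' -> emit 'h', reset
Bit 16: prefix='0' -> emit 'a', reset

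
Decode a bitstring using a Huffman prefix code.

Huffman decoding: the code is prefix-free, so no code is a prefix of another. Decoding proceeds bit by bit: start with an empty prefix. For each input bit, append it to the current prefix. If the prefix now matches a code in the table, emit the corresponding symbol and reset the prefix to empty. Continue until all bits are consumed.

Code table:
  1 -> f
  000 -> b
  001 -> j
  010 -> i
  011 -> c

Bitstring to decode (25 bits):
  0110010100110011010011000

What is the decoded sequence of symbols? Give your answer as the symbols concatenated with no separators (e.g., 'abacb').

Answer: cjicjficb

Derivation:
Bit 0: prefix='0' (no match yet)
Bit 1: prefix='01' (no match yet)
Bit 2: prefix='011' -> emit 'c', reset
Bit 3: prefix='0' (no match yet)
Bit 4: prefix='00' (no match yet)
Bit 5: prefix='001' -> emit 'j', reset
Bit 6: prefix='0' (no match yet)
Bit 7: prefix='01' (no match yet)
Bit 8: prefix='010' -> emit 'i', reset
Bit 9: prefix='0' (no match yet)
Bit 10: prefix='01' (no match yet)
Bit 11: prefix='011' -> emit 'c', reset
Bit 12: prefix='0' (no match yet)
Bit 13: prefix='00' (no match yet)
Bit 14: prefix='001' -> emit 'j', reset
Bit 15: prefix='1' -> emit 'f', reset
Bit 16: prefix='0' (no match yet)
Bit 17: prefix='01' (no match yet)
Bit 18: prefix='010' -> emit 'i', reset
Bit 19: prefix='0' (no match yet)
Bit 20: prefix='01' (no match yet)
Bit 21: prefix='011' -> emit 'c', reset
Bit 22: prefix='0' (no match yet)
Bit 23: prefix='00' (no match yet)
Bit 24: prefix='000' -> emit 'b', reset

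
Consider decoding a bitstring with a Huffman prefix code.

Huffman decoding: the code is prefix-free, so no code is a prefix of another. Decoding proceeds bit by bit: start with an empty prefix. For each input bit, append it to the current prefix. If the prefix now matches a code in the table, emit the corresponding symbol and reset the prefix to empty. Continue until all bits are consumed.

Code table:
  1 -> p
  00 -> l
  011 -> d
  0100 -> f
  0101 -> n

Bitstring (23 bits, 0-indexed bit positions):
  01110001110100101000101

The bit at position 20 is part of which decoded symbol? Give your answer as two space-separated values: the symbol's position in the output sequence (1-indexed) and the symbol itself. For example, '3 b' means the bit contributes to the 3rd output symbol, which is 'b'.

Answer: 9 n

Derivation:
Bit 0: prefix='0' (no match yet)
Bit 1: prefix='01' (no match yet)
Bit 2: prefix='011' -> emit 'd', reset
Bit 3: prefix='1' -> emit 'p', reset
Bit 4: prefix='0' (no match yet)
Bit 5: prefix='00' -> emit 'l', reset
Bit 6: prefix='0' (no match yet)
Bit 7: prefix='01' (no match yet)
Bit 8: prefix='011' -> emit 'd', reset
Bit 9: prefix='1' -> emit 'p', reset
Bit 10: prefix='0' (no match yet)
Bit 11: prefix='01' (no match yet)
Bit 12: prefix='010' (no match yet)
Bit 13: prefix='0100' -> emit 'f', reset
Bit 14: prefix='1' -> emit 'p', reset
Bit 15: prefix='0' (no match yet)
Bit 16: prefix='01' (no match yet)
Bit 17: prefix='010' (no match yet)
Bit 18: prefix='0100' -> emit 'f', reset
Bit 19: prefix='0' (no match yet)
Bit 20: prefix='01' (no match yet)
Bit 21: prefix='010' (no match yet)
Bit 22: prefix='0101' -> emit 'n', reset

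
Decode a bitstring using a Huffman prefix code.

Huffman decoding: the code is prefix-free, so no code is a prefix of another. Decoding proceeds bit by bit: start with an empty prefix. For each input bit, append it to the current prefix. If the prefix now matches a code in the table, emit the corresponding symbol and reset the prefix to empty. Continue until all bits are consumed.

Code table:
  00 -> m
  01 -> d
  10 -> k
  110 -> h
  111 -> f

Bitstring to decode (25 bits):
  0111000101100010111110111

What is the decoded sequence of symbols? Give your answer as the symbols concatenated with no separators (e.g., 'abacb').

Answer: dhmkhmkfhf

Derivation:
Bit 0: prefix='0' (no match yet)
Bit 1: prefix='01' -> emit 'd', reset
Bit 2: prefix='1' (no match yet)
Bit 3: prefix='11' (no match yet)
Bit 4: prefix='110' -> emit 'h', reset
Bit 5: prefix='0' (no match yet)
Bit 6: prefix='00' -> emit 'm', reset
Bit 7: prefix='1' (no match yet)
Bit 8: prefix='10' -> emit 'k', reset
Bit 9: prefix='1' (no match yet)
Bit 10: prefix='11' (no match yet)
Bit 11: prefix='110' -> emit 'h', reset
Bit 12: prefix='0' (no match yet)
Bit 13: prefix='00' -> emit 'm', reset
Bit 14: prefix='1' (no match yet)
Bit 15: prefix='10' -> emit 'k', reset
Bit 16: prefix='1' (no match yet)
Bit 17: prefix='11' (no match yet)
Bit 18: prefix='111' -> emit 'f', reset
Bit 19: prefix='1' (no match yet)
Bit 20: prefix='11' (no match yet)
Bit 21: prefix='110' -> emit 'h', reset
Bit 22: prefix='1' (no match yet)
Bit 23: prefix='11' (no match yet)
Bit 24: prefix='111' -> emit 'f', reset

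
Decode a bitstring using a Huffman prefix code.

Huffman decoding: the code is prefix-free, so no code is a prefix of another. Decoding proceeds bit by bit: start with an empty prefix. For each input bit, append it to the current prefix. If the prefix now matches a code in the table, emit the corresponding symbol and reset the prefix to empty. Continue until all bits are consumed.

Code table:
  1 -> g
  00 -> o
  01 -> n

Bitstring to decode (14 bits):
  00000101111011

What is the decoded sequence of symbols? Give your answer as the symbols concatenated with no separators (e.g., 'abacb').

Answer: oonngggng

Derivation:
Bit 0: prefix='0' (no match yet)
Bit 1: prefix='00' -> emit 'o', reset
Bit 2: prefix='0' (no match yet)
Bit 3: prefix='00' -> emit 'o', reset
Bit 4: prefix='0' (no match yet)
Bit 5: prefix='01' -> emit 'n', reset
Bit 6: prefix='0' (no match yet)
Bit 7: prefix='01' -> emit 'n', reset
Bit 8: prefix='1' -> emit 'g', reset
Bit 9: prefix='1' -> emit 'g', reset
Bit 10: prefix='1' -> emit 'g', reset
Bit 11: prefix='0' (no match yet)
Bit 12: prefix='01' -> emit 'n', reset
Bit 13: prefix='1' -> emit 'g', reset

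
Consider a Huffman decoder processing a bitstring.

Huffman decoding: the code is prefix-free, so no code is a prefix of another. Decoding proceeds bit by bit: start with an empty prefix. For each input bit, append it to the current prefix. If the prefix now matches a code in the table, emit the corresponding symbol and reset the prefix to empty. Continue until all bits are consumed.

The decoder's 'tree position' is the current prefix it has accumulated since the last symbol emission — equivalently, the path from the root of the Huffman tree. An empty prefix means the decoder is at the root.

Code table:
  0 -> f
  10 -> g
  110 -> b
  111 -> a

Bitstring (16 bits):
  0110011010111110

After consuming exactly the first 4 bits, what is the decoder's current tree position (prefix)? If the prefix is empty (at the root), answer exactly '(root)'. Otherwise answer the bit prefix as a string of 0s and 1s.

Answer: (root)

Derivation:
Bit 0: prefix='0' -> emit 'f', reset
Bit 1: prefix='1' (no match yet)
Bit 2: prefix='11' (no match yet)
Bit 3: prefix='110' -> emit 'b', reset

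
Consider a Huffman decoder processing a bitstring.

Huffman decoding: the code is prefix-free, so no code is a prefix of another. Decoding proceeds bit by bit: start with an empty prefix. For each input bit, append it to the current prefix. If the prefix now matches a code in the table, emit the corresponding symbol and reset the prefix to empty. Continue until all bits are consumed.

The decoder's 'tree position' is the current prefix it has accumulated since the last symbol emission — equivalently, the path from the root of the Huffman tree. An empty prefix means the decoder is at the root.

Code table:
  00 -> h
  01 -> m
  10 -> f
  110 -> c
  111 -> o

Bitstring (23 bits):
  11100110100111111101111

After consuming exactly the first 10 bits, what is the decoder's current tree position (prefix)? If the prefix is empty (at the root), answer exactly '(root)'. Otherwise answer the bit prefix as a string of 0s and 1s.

Answer: (root)

Derivation:
Bit 0: prefix='1' (no match yet)
Bit 1: prefix='11' (no match yet)
Bit 2: prefix='111' -> emit 'o', reset
Bit 3: prefix='0' (no match yet)
Bit 4: prefix='00' -> emit 'h', reset
Bit 5: prefix='1' (no match yet)
Bit 6: prefix='11' (no match yet)
Bit 7: prefix='110' -> emit 'c', reset
Bit 8: prefix='1' (no match yet)
Bit 9: prefix='10' -> emit 'f', reset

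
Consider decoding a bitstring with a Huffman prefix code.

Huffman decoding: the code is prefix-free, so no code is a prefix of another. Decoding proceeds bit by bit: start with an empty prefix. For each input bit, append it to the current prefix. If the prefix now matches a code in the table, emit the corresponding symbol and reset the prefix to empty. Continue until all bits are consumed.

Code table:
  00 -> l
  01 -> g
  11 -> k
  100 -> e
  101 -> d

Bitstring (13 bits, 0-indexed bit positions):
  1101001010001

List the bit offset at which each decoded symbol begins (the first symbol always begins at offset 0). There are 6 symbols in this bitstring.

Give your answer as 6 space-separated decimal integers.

Bit 0: prefix='1' (no match yet)
Bit 1: prefix='11' -> emit 'k', reset
Bit 2: prefix='0' (no match yet)
Bit 3: prefix='01' -> emit 'g', reset
Bit 4: prefix='0' (no match yet)
Bit 5: prefix='00' -> emit 'l', reset
Bit 6: prefix='1' (no match yet)
Bit 7: prefix='10' (no match yet)
Bit 8: prefix='101' -> emit 'd', reset
Bit 9: prefix='0' (no match yet)
Bit 10: prefix='00' -> emit 'l', reset
Bit 11: prefix='0' (no match yet)
Bit 12: prefix='01' -> emit 'g', reset

Answer: 0 2 4 6 9 11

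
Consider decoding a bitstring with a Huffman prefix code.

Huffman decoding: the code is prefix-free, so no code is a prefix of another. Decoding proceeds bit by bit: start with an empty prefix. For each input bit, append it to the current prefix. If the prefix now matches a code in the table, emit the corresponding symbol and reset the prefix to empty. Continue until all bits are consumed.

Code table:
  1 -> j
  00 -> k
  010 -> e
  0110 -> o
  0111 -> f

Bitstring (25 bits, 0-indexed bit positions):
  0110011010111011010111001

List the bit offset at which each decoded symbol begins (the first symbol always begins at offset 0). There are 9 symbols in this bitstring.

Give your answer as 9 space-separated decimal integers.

Bit 0: prefix='0' (no match yet)
Bit 1: prefix='01' (no match yet)
Bit 2: prefix='011' (no match yet)
Bit 3: prefix='0110' -> emit 'o', reset
Bit 4: prefix='0' (no match yet)
Bit 5: prefix='01' (no match yet)
Bit 6: prefix='011' (no match yet)
Bit 7: prefix='0110' -> emit 'o', reset
Bit 8: prefix='1' -> emit 'j', reset
Bit 9: prefix='0' (no match yet)
Bit 10: prefix='01' (no match yet)
Bit 11: prefix='011' (no match yet)
Bit 12: prefix='0111' -> emit 'f', reset
Bit 13: prefix='0' (no match yet)
Bit 14: prefix='01' (no match yet)
Bit 15: prefix='011' (no match yet)
Bit 16: prefix='0110' -> emit 'o', reset
Bit 17: prefix='1' -> emit 'j', reset
Bit 18: prefix='0' (no match yet)
Bit 19: prefix='01' (no match yet)
Bit 20: prefix='011' (no match yet)
Bit 21: prefix='0111' -> emit 'f', reset
Bit 22: prefix='0' (no match yet)
Bit 23: prefix='00' -> emit 'k', reset
Bit 24: prefix='1' -> emit 'j', reset

Answer: 0 4 8 9 13 17 18 22 24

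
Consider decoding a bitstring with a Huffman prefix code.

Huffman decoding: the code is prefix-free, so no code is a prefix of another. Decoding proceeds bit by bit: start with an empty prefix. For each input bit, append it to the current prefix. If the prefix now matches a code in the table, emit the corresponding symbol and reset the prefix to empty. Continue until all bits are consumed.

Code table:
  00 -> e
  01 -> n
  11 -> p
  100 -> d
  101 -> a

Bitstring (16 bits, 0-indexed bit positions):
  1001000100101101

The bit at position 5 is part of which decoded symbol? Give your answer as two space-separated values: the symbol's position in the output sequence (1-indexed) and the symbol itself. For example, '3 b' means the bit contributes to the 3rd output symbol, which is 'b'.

Bit 0: prefix='1' (no match yet)
Bit 1: prefix='10' (no match yet)
Bit 2: prefix='100' -> emit 'd', reset
Bit 3: prefix='1' (no match yet)
Bit 4: prefix='10' (no match yet)
Bit 5: prefix='100' -> emit 'd', reset
Bit 6: prefix='0' (no match yet)
Bit 7: prefix='01' -> emit 'n', reset
Bit 8: prefix='0' (no match yet)
Bit 9: prefix='00' -> emit 'e', reset

Answer: 2 d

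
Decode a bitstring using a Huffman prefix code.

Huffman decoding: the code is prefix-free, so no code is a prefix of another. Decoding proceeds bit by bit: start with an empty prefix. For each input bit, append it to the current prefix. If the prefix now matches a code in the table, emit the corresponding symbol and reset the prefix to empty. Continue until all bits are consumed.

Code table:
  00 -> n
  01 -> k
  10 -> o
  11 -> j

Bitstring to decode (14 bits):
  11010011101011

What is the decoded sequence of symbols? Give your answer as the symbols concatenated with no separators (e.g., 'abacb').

Bit 0: prefix='1' (no match yet)
Bit 1: prefix='11' -> emit 'j', reset
Bit 2: prefix='0' (no match yet)
Bit 3: prefix='01' -> emit 'k', reset
Bit 4: prefix='0' (no match yet)
Bit 5: prefix='00' -> emit 'n', reset
Bit 6: prefix='1' (no match yet)
Bit 7: prefix='11' -> emit 'j', reset
Bit 8: prefix='1' (no match yet)
Bit 9: prefix='10' -> emit 'o', reset
Bit 10: prefix='1' (no match yet)
Bit 11: prefix='10' -> emit 'o', reset
Bit 12: prefix='1' (no match yet)
Bit 13: prefix='11' -> emit 'j', reset

Answer: jknjooj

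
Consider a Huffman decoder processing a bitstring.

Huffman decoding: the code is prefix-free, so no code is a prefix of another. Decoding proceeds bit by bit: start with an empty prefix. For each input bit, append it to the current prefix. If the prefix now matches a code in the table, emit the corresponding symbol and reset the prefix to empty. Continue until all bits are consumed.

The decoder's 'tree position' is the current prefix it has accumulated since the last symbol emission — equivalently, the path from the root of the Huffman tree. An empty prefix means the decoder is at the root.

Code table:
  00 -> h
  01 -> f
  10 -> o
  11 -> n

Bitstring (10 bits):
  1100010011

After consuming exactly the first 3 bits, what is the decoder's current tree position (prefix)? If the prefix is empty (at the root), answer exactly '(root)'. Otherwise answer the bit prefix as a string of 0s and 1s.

Bit 0: prefix='1' (no match yet)
Bit 1: prefix='11' -> emit 'n', reset
Bit 2: prefix='0' (no match yet)

Answer: 0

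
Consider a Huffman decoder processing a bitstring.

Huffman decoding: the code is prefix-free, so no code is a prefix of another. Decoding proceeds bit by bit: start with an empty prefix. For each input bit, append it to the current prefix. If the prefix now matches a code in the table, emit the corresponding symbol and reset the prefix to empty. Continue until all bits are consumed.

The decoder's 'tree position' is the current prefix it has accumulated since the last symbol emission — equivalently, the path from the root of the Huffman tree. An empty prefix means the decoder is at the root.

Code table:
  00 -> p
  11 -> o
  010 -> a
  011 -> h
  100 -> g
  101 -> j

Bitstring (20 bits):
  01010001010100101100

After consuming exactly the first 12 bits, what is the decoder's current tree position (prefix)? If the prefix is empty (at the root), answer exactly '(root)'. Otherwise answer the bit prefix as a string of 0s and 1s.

Answer: (root)

Derivation:
Bit 0: prefix='0' (no match yet)
Bit 1: prefix='01' (no match yet)
Bit 2: prefix='010' -> emit 'a', reset
Bit 3: prefix='1' (no match yet)
Bit 4: prefix='10' (no match yet)
Bit 5: prefix='100' -> emit 'g', reset
Bit 6: prefix='0' (no match yet)
Bit 7: prefix='01' (no match yet)
Bit 8: prefix='010' -> emit 'a', reset
Bit 9: prefix='1' (no match yet)
Bit 10: prefix='10' (no match yet)
Bit 11: prefix='101' -> emit 'j', reset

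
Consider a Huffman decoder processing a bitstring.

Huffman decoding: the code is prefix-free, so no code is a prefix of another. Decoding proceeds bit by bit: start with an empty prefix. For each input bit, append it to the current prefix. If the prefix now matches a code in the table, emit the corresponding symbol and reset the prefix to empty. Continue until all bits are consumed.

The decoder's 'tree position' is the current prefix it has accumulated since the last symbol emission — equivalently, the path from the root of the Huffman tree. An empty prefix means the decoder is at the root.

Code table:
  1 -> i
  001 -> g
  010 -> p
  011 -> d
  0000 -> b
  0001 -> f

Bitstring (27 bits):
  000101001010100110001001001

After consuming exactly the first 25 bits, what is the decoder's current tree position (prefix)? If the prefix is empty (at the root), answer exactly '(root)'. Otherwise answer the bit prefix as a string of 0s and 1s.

Bit 0: prefix='0' (no match yet)
Bit 1: prefix='00' (no match yet)
Bit 2: prefix='000' (no match yet)
Bit 3: prefix='0001' -> emit 'f', reset
Bit 4: prefix='0' (no match yet)
Bit 5: prefix='01' (no match yet)
Bit 6: prefix='010' -> emit 'p', reset
Bit 7: prefix='0' (no match yet)
Bit 8: prefix='01' (no match yet)
Bit 9: prefix='010' -> emit 'p', reset
Bit 10: prefix='1' -> emit 'i', reset
Bit 11: prefix='0' (no match yet)
Bit 12: prefix='01' (no match yet)
Bit 13: prefix='010' -> emit 'p', reset
Bit 14: prefix='0' (no match yet)
Bit 15: prefix='01' (no match yet)
Bit 16: prefix='011' -> emit 'd', reset
Bit 17: prefix='0' (no match yet)
Bit 18: prefix='00' (no match yet)
Bit 19: prefix='000' (no match yet)
Bit 20: prefix='0001' -> emit 'f', reset
Bit 21: prefix='0' (no match yet)
Bit 22: prefix='00' (no match yet)
Bit 23: prefix='001' -> emit 'g', reset
Bit 24: prefix='0' (no match yet)

Answer: 0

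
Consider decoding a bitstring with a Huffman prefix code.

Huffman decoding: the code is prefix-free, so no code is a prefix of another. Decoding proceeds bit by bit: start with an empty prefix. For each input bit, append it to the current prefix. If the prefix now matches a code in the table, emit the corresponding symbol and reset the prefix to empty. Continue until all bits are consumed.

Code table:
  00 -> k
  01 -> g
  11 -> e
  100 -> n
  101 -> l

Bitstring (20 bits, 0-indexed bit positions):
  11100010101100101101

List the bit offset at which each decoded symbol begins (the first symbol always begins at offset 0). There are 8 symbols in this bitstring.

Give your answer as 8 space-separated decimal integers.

Bit 0: prefix='1' (no match yet)
Bit 1: prefix='11' -> emit 'e', reset
Bit 2: prefix='1' (no match yet)
Bit 3: prefix='10' (no match yet)
Bit 4: prefix='100' -> emit 'n', reset
Bit 5: prefix='0' (no match yet)
Bit 6: prefix='01' -> emit 'g', reset
Bit 7: prefix='0' (no match yet)
Bit 8: prefix='01' -> emit 'g', reset
Bit 9: prefix='0' (no match yet)
Bit 10: prefix='01' -> emit 'g', reset
Bit 11: prefix='1' (no match yet)
Bit 12: prefix='10' (no match yet)
Bit 13: prefix='100' -> emit 'n', reset
Bit 14: prefix='1' (no match yet)
Bit 15: prefix='10' (no match yet)
Bit 16: prefix='101' -> emit 'l', reset
Bit 17: prefix='1' (no match yet)
Bit 18: prefix='10' (no match yet)
Bit 19: prefix='101' -> emit 'l', reset

Answer: 0 2 5 7 9 11 14 17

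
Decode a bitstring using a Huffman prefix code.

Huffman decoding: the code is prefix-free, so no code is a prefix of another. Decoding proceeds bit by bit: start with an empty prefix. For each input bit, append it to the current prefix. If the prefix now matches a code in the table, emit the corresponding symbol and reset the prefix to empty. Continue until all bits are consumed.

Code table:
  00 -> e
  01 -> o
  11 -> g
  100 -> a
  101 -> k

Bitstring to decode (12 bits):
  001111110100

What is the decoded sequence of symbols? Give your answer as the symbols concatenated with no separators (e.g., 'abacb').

Bit 0: prefix='0' (no match yet)
Bit 1: prefix='00' -> emit 'e', reset
Bit 2: prefix='1' (no match yet)
Bit 3: prefix='11' -> emit 'g', reset
Bit 4: prefix='1' (no match yet)
Bit 5: prefix='11' -> emit 'g', reset
Bit 6: prefix='1' (no match yet)
Bit 7: prefix='11' -> emit 'g', reset
Bit 8: prefix='0' (no match yet)
Bit 9: prefix='01' -> emit 'o', reset
Bit 10: prefix='0' (no match yet)
Bit 11: prefix='00' -> emit 'e', reset

Answer: egggoe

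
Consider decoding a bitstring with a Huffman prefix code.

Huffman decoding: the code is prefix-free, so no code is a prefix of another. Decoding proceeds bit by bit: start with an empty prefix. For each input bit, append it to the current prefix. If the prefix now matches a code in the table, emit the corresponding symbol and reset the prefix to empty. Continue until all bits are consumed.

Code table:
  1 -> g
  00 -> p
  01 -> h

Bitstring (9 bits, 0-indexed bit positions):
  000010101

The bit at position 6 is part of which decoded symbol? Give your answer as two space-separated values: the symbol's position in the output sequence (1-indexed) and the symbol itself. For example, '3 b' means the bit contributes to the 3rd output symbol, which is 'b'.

Answer: 4 h

Derivation:
Bit 0: prefix='0' (no match yet)
Bit 1: prefix='00' -> emit 'p', reset
Bit 2: prefix='0' (no match yet)
Bit 3: prefix='00' -> emit 'p', reset
Bit 4: prefix='1' -> emit 'g', reset
Bit 5: prefix='0' (no match yet)
Bit 6: prefix='01' -> emit 'h', reset
Bit 7: prefix='0' (no match yet)
Bit 8: prefix='01' -> emit 'h', reset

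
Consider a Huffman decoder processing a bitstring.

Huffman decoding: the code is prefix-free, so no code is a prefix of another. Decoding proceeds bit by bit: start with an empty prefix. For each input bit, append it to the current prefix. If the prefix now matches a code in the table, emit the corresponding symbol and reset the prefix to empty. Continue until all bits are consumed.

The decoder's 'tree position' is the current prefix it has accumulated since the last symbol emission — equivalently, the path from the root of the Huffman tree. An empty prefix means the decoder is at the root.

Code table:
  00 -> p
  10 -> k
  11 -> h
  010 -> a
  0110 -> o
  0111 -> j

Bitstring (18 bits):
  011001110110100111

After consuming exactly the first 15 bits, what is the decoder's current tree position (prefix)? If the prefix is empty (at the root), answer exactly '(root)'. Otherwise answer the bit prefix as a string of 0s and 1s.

Answer: 0

Derivation:
Bit 0: prefix='0' (no match yet)
Bit 1: prefix='01' (no match yet)
Bit 2: prefix='011' (no match yet)
Bit 3: prefix='0110' -> emit 'o', reset
Bit 4: prefix='0' (no match yet)
Bit 5: prefix='01' (no match yet)
Bit 6: prefix='011' (no match yet)
Bit 7: prefix='0111' -> emit 'j', reset
Bit 8: prefix='0' (no match yet)
Bit 9: prefix='01' (no match yet)
Bit 10: prefix='011' (no match yet)
Bit 11: prefix='0110' -> emit 'o', reset
Bit 12: prefix='1' (no match yet)
Bit 13: prefix='10' -> emit 'k', reset
Bit 14: prefix='0' (no match yet)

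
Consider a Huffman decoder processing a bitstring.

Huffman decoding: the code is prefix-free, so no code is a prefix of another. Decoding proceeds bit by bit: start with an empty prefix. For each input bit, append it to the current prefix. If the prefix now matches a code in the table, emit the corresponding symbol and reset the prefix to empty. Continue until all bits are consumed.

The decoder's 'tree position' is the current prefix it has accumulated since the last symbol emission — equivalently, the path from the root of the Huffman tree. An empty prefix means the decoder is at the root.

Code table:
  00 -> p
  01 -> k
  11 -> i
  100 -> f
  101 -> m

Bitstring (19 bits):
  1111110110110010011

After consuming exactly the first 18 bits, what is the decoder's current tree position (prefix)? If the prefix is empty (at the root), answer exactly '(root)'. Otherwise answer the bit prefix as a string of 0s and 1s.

Answer: 1

Derivation:
Bit 0: prefix='1' (no match yet)
Bit 1: prefix='11' -> emit 'i', reset
Bit 2: prefix='1' (no match yet)
Bit 3: prefix='11' -> emit 'i', reset
Bit 4: prefix='1' (no match yet)
Bit 5: prefix='11' -> emit 'i', reset
Bit 6: prefix='0' (no match yet)
Bit 7: prefix='01' -> emit 'k', reset
Bit 8: prefix='1' (no match yet)
Bit 9: prefix='10' (no match yet)
Bit 10: prefix='101' -> emit 'm', reset
Bit 11: prefix='1' (no match yet)
Bit 12: prefix='10' (no match yet)
Bit 13: prefix='100' -> emit 'f', reset
Bit 14: prefix='1' (no match yet)
Bit 15: prefix='10' (no match yet)
Bit 16: prefix='100' -> emit 'f', reset
Bit 17: prefix='1' (no match yet)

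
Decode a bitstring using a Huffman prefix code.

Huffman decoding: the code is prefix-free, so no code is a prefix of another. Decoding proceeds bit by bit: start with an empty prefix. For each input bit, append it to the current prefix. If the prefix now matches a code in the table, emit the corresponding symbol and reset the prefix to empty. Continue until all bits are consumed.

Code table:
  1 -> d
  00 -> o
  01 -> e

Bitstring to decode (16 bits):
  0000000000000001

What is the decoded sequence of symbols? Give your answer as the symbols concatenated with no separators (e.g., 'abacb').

Answer: oooooooe

Derivation:
Bit 0: prefix='0' (no match yet)
Bit 1: prefix='00' -> emit 'o', reset
Bit 2: prefix='0' (no match yet)
Bit 3: prefix='00' -> emit 'o', reset
Bit 4: prefix='0' (no match yet)
Bit 5: prefix='00' -> emit 'o', reset
Bit 6: prefix='0' (no match yet)
Bit 7: prefix='00' -> emit 'o', reset
Bit 8: prefix='0' (no match yet)
Bit 9: prefix='00' -> emit 'o', reset
Bit 10: prefix='0' (no match yet)
Bit 11: prefix='00' -> emit 'o', reset
Bit 12: prefix='0' (no match yet)
Bit 13: prefix='00' -> emit 'o', reset
Bit 14: prefix='0' (no match yet)
Bit 15: prefix='01' -> emit 'e', reset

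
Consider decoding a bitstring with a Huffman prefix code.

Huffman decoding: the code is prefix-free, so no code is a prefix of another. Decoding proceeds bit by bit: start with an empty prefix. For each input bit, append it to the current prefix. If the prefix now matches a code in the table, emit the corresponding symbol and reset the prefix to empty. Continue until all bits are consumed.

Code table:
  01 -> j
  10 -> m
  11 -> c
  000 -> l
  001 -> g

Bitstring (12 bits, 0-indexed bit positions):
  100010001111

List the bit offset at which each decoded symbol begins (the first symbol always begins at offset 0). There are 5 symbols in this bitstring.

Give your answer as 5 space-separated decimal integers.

Bit 0: prefix='1' (no match yet)
Bit 1: prefix='10' -> emit 'm', reset
Bit 2: prefix='0' (no match yet)
Bit 3: prefix='00' (no match yet)
Bit 4: prefix='001' -> emit 'g', reset
Bit 5: prefix='0' (no match yet)
Bit 6: prefix='00' (no match yet)
Bit 7: prefix='000' -> emit 'l', reset
Bit 8: prefix='1' (no match yet)
Bit 9: prefix='11' -> emit 'c', reset
Bit 10: prefix='1' (no match yet)
Bit 11: prefix='11' -> emit 'c', reset

Answer: 0 2 5 8 10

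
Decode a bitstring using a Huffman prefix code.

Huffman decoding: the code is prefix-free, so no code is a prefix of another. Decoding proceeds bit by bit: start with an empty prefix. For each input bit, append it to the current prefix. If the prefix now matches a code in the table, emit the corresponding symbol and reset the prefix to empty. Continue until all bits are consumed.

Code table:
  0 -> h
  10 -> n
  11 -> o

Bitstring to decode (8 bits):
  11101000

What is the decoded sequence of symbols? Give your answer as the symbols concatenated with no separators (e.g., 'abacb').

Answer: onnhh

Derivation:
Bit 0: prefix='1' (no match yet)
Bit 1: prefix='11' -> emit 'o', reset
Bit 2: prefix='1' (no match yet)
Bit 3: prefix='10' -> emit 'n', reset
Bit 4: prefix='1' (no match yet)
Bit 5: prefix='10' -> emit 'n', reset
Bit 6: prefix='0' -> emit 'h', reset
Bit 7: prefix='0' -> emit 'h', reset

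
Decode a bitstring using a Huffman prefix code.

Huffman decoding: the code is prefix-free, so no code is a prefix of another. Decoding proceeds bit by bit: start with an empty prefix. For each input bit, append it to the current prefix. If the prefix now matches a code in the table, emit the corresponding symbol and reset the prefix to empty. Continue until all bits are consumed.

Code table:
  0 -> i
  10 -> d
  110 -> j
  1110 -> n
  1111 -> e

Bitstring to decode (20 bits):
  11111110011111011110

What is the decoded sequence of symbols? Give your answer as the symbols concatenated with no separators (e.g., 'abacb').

Answer: eniedei

Derivation:
Bit 0: prefix='1' (no match yet)
Bit 1: prefix='11' (no match yet)
Bit 2: prefix='111' (no match yet)
Bit 3: prefix='1111' -> emit 'e', reset
Bit 4: prefix='1' (no match yet)
Bit 5: prefix='11' (no match yet)
Bit 6: prefix='111' (no match yet)
Bit 7: prefix='1110' -> emit 'n', reset
Bit 8: prefix='0' -> emit 'i', reset
Bit 9: prefix='1' (no match yet)
Bit 10: prefix='11' (no match yet)
Bit 11: prefix='111' (no match yet)
Bit 12: prefix='1111' -> emit 'e', reset
Bit 13: prefix='1' (no match yet)
Bit 14: prefix='10' -> emit 'd', reset
Bit 15: prefix='1' (no match yet)
Bit 16: prefix='11' (no match yet)
Bit 17: prefix='111' (no match yet)
Bit 18: prefix='1111' -> emit 'e', reset
Bit 19: prefix='0' -> emit 'i', reset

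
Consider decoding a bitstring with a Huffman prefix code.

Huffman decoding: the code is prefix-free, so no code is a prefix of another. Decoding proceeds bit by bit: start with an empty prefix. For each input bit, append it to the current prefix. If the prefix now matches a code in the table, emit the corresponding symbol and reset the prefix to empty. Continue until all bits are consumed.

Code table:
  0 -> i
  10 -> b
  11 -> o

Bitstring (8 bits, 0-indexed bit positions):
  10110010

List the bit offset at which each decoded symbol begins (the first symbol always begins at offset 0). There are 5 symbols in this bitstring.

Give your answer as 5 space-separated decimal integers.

Bit 0: prefix='1' (no match yet)
Bit 1: prefix='10' -> emit 'b', reset
Bit 2: prefix='1' (no match yet)
Bit 3: prefix='11' -> emit 'o', reset
Bit 4: prefix='0' -> emit 'i', reset
Bit 5: prefix='0' -> emit 'i', reset
Bit 6: prefix='1' (no match yet)
Bit 7: prefix='10' -> emit 'b', reset

Answer: 0 2 4 5 6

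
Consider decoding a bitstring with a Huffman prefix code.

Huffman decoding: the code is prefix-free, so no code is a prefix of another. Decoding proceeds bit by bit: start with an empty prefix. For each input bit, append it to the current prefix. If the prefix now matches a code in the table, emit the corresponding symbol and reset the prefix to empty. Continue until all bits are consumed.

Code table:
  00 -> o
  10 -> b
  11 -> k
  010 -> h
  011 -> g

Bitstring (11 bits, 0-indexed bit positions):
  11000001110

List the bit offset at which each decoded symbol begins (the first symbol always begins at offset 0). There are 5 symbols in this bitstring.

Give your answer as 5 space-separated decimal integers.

Answer: 0 2 4 6 9

Derivation:
Bit 0: prefix='1' (no match yet)
Bit 1: prefix='11' -> emit 'k', reset
Bit 2: prefix='0' (no match yet)
Bit 3: prefix='00' -> emit 'o', reset
Bit 4: prefix='0' (no match yet)
Bit 5: prefix='00' -> emit 'o', reset
Bit 6: prefix='0' (no match yet)
Bit 7: prefix='01' (no match yet)
Bit 8: prefix='011' -> emit 'g', reset
Bit 9: prefix='1' (no match yet)
Bit 10: prefix='10' -> emit 'b', reset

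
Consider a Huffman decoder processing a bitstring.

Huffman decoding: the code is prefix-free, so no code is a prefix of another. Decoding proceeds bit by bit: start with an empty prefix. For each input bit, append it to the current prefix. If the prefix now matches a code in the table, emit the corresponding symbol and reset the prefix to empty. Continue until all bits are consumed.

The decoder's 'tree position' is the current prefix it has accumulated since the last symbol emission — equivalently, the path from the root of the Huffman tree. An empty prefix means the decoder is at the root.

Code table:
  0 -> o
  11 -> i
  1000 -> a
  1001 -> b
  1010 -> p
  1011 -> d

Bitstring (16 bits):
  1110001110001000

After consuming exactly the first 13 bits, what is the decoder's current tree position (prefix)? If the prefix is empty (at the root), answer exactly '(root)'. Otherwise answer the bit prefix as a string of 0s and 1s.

Bit 0: prefix='1' (no match yet)
Bit 1: prefix='11' -> emit 'i', reset
Bit 2: prefix='1' (no match yet)
Bit 3: prefix='10' (no match yet)
Bit 4: prefix='100' (no match yet)
Bit 5: prefix='1000' -> emit 'a', reset
Bit 6: prefix='1' (no match yet)
Bit 7: prefix='11' -> emit 'i', reset
Bit 8: prefix='1' (no match yet)
Bit 9: prefix='10' (no match yet)
Bit 10: prefix='100' (no match yet)
Bit 11: prefix='1000' -> emit 'a', reset
Bit 12: prefix='1' (no match yet)

Answer: 1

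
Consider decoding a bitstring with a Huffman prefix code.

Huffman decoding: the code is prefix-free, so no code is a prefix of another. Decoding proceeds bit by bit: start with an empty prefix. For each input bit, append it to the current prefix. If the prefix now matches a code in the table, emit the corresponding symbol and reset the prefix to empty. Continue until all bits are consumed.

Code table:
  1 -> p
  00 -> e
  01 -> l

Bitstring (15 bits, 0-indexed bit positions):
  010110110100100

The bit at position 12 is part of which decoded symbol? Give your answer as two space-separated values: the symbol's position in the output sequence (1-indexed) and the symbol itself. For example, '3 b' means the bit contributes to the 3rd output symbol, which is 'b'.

Bit 0: prefix='0' (no match yet)
Bit 1: prefix='01' -> emit 'l', reset
Bit 2: prefix='0' (no match yet)
Bit 3: prefix='01' -> emit 'l', reset
Bit 4: prefix='1' -> emit 'p', reset
Bit 5: prefix='0' (no match yet)
Bit 6: prefix='01' -> emit 'l', reset
Bit 7: prefix='1' -> emit 'p', reset
Bit 8: prefix='0' (no match yet)
Bit 9: prefix='01' -> emit 'l', reset
Bit 10: prefix='0' (no match yet)
Bit 11: prefix='00' -> emit 'e', reset
Bit 12: prefix='1' -> emit 'p', reset
Bit 13: prefix='0' (no match yet)
Bit 14: prefix='00' -> emit 'e', reset

Answer: 8 p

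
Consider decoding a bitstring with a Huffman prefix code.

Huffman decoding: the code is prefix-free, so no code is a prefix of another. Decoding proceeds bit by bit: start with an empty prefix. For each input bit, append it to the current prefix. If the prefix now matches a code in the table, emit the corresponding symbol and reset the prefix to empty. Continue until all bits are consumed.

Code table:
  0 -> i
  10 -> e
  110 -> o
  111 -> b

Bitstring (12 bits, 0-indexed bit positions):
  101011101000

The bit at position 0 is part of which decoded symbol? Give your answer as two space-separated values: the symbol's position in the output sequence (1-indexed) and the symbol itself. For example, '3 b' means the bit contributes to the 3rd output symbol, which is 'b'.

Bit 0: prefix='1' (no match yet)
Bit 1: prefix='10' -> emit 'e', reset
Bit 2: prefix='1' (no match yet)
Bit 3: prefix='10' -> emit 'e', reset
Bit 4: prefix='1' (no match yet)

Answer: 1 e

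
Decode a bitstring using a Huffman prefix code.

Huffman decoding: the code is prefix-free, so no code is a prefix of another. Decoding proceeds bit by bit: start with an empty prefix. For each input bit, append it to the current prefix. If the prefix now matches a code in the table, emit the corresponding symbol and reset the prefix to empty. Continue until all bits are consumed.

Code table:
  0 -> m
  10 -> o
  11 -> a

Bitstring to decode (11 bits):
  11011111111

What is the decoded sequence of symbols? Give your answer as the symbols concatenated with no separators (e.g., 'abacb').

Answer: amaaaa

Derivation:
Bit 0: prefix='1' (no match yet)
Bit 1: prefix='11' -> emit 'a', reset
Bit 2: prefix='0' -> emit 'm', reset
Bit 3: prefix='1' (no match yet)
Bit 4: prefix='11' -> emit 'a', reset
Bit 5: prefix='1' (no match yet)
Bit 6: prefix='11' -> emit 'a', reset
Bit 7: prefix='1' (no match yet)
Bit 8: prefix='11' -> emit 'a', reset
Bit 9: prefix='1' (no match yet)
Bit 10: prefix='11' -> emit 'a', reset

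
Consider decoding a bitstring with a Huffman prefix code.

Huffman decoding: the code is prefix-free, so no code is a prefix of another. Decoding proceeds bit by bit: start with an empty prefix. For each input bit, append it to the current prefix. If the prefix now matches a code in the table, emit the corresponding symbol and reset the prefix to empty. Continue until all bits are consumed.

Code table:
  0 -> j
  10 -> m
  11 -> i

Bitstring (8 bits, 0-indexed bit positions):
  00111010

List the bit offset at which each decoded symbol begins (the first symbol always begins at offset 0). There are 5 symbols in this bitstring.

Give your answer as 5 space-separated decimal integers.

Answer: 0 1 2 4 6

Derivation:
Bit 0: prefix='0' -> emit 'j', reset
Bit 1: prefix='0' -> emit 'j', reset
Bit 2: prefix='1' (no match yet)
Bit 3: prefix='11' -> emit 'i', reset
Bit 4: prefix='1' (no match yet)
Bit 5: prefix='10' -> emit 'm', reset
Bit 6: prefix='1' (no match yet)
Bit 7: prefix='10' -> emit 'm', reset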